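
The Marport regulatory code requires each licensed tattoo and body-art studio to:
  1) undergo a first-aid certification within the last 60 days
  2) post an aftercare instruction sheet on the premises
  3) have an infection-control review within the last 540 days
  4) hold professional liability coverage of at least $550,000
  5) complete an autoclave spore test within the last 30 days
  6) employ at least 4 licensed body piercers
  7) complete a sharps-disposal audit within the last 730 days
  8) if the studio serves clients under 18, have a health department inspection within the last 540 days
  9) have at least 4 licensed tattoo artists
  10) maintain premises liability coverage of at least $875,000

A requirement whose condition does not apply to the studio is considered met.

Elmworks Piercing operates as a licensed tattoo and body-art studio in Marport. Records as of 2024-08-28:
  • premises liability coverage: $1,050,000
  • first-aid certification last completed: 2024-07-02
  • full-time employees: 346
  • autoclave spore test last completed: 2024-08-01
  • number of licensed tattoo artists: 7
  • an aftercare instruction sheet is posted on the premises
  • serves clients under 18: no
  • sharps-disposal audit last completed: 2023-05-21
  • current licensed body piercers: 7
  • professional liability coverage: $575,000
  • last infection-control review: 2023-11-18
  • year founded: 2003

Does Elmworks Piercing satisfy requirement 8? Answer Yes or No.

Yes

8. condition 'serves clients under 18' does not hold → requirement n/a → met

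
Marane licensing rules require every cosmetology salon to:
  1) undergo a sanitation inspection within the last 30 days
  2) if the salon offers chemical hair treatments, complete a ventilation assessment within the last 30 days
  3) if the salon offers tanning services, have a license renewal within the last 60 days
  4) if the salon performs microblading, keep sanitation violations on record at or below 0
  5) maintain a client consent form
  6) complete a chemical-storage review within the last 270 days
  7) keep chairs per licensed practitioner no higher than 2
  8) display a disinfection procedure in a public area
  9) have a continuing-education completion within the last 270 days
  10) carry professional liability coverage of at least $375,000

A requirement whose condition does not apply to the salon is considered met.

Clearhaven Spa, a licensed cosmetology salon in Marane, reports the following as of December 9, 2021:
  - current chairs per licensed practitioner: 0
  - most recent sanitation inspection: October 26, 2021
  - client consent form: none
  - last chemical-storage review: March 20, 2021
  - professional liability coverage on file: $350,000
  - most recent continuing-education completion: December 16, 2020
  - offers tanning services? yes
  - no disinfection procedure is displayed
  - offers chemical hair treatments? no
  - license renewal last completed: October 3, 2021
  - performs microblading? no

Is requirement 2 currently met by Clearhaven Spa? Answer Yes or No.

2. condition 'offers chemical hair treatments' does not hold → requirement n/a → met

Yes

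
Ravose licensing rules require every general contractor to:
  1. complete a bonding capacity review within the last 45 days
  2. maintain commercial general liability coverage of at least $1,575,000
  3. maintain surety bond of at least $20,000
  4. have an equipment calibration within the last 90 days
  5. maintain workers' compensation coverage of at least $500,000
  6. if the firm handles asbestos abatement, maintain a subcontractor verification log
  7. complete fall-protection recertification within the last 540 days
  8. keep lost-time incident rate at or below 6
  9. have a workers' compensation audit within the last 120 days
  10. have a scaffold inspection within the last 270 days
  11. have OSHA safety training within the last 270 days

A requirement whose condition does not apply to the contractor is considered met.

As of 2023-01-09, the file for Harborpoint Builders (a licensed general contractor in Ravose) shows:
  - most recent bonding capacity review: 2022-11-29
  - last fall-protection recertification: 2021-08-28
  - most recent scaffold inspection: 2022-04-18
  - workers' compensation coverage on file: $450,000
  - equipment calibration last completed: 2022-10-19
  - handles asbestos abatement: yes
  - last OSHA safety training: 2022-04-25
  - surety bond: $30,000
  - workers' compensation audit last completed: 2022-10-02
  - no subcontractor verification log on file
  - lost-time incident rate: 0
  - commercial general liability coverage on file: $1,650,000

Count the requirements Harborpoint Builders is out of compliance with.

1. bonding capacity review 41 days ago vs limit 45 → met
2. commercial general liability coverage $1,650,000 ≥ $1,575,000 → met
3. surety bond $30,000 ≥ $20,000 → met
4. equipment calibration 82 days ago vs limit 90 → met
5. workers' compensation coverage $450,000 < $500,000 → not met
6. condition 'handles asbestos abatement' holds; subcontractor verification log absent → not met
7. fall-protection recertification 499 days ago vs limit 540 → met
8. lost-time incident rate 0 ≤ 6 → met
9. workers' compensation audit 99 days ago vs limit 120 → met
10. scaffold inspection 266 days ago vs limit 270 → met
11. OSHA safety training 259 days ago vs limit 270 → met
Not met: 2 of 11

2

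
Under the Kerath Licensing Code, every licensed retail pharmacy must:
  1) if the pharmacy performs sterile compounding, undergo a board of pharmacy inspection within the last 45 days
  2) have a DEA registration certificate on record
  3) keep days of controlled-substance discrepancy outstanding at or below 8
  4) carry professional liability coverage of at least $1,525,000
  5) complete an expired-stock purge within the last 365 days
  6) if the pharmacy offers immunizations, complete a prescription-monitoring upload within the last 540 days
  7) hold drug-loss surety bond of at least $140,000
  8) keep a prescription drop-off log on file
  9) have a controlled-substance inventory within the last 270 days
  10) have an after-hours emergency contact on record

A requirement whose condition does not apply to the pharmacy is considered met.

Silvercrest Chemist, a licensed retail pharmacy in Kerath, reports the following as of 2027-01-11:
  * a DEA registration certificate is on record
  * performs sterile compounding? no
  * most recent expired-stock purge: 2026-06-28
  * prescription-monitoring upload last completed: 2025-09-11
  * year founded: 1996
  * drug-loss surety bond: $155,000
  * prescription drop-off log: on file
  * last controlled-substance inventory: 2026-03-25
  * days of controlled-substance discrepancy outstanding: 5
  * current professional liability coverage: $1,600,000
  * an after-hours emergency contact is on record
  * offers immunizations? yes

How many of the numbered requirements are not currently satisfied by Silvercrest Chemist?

1. condition 'performs sterile compounding' does not hold → requirement n/a → met
2. DEA registration certificate present → met
3. days of controlled-substance discrepancy outstanding 5 ≤ 8 → met
4. professional liability coverage $1,600,000 ≥ $1,525,000 → met
5. expired-stock purge 197 days ago vs limit 365 → met
6. condition 'offers immunizations' holds; prescription-monitoring upload 487 days ago vs limit 540 → met
7. drug-loss surety bond $155,000 ≥ $140,000 → met
8. prescription drop-off log present → met
9. controlled-substance inventory 292 days ago vs limit 270 → not met
10. after-hours emergency contact present → met
Not met: 1 of 10

1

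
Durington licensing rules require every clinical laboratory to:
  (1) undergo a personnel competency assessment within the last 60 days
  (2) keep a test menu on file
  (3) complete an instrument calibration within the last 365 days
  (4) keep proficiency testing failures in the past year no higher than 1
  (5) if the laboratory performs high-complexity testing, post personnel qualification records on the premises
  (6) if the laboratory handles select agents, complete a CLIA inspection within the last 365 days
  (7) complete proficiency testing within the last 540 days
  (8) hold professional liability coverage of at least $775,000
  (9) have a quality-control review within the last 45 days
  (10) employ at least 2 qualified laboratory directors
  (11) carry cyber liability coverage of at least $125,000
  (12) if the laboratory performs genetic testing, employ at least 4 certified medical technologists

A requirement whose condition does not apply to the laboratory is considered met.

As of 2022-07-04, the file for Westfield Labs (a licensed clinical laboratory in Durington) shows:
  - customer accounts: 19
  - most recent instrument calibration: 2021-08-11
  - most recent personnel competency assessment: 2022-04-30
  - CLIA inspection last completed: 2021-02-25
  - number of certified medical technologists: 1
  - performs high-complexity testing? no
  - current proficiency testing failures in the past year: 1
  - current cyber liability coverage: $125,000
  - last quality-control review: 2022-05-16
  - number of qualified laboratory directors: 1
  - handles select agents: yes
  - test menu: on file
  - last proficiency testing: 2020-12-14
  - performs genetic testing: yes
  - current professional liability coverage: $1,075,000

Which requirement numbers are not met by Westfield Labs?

1. personnel competency assessment 65 days ago vs limit 60 → not met
2. test menu present → met
3. instrument calibration 327 days ago vs limit 365 → met
4. proficiency testing failures in the past year 1 ≤ 1 → met
5. condition 'performs high-complexity testing' does not hold → requirement n/a → met
6. condition 'handles select agents' holds; CLIA inspection 494 days ago vs limit 365 → not met
7. proficiency testing 567 days ago vs limit 540 → not met
8. professional liability coverage $1,075,000 ≥ $775,000 → met
9. quality-control review 49 days ago vs limit 45 → not met
10. qualified laboratory directors 1 < 2 → not met
11. cyber liability coverage $125,000 ≥ $125,000 → met
12. condition 'performs genetic testing' holds; certified medical technologists 1 < 4 → not met
Not met: 1, 6, 7, 9, 10, 12

1, 6, 7, 9, 10, 12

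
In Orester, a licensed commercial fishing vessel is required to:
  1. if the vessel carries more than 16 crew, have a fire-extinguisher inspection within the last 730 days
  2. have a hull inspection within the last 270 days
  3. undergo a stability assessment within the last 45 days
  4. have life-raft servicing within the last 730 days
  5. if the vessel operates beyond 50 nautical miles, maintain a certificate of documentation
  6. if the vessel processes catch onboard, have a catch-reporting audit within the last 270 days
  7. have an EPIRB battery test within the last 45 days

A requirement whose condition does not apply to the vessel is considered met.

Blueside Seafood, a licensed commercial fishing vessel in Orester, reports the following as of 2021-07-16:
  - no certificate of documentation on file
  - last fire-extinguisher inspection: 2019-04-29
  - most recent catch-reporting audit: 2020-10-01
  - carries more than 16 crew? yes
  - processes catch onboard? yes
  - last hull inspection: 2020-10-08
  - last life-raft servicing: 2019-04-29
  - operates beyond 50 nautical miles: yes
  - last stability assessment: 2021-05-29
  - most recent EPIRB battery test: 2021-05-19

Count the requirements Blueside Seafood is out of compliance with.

7

1. condition 'carries more than 16 crew' holds; fire-extinguisher inspection 809 days ago vs limit 730 → not met
2. hull inspection 281 days ago vs limit 270 → not met
3. stability assessment 48 days ago vs limit 45 → not met
4. life-raft servicing 809 days ago vs limit 730 → not met
5. condition 'operates beyond 50 nautical miles' holds; certificate of documentation absent → not met
6. condition 'processes catch onboard' holds; catch-reporting audit 288 days ago vs limit 270 → not met
7. EPIRB battery test 58 days ago vs limit 45 → not met
Not met: 7 of 7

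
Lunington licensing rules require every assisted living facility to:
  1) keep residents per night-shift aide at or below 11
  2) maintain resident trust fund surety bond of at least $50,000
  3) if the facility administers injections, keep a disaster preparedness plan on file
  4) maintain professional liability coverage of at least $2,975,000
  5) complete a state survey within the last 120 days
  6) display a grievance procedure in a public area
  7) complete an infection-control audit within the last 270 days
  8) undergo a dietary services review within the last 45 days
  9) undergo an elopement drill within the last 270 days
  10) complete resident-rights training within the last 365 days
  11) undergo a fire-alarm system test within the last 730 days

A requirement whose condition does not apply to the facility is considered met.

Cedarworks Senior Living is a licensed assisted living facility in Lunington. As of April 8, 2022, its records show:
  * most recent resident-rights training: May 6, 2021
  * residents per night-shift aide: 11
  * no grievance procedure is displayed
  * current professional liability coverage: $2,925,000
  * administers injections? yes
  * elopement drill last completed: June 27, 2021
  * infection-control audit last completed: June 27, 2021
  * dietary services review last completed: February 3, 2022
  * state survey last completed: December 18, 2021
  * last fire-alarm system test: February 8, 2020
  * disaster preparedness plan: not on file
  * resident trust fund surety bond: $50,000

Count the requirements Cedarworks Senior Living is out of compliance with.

1. residents per night-shift aide 11 ≤ 11 → met
2. resident trust fund surety bond $50,000 ≥ $50,000 → met
3. condition 'administers injections' holds; disaster preparedness plan absent → not met
4. professional liability coverage $2,925,000 < $2,975,000 → not met
5. state survey 111 days ago vs limit 120 → met
6. grievance procedure absent → not met
7. infection-control audit 285 days ago vs limit 270 → not met
8. dietary services review 64 days ago vs limit 45 → not met
9. elopement drill 285 days ago vs limit 270 → not met
10. resident-rights training 337 days ago vs limit 365 → met
11. fire-alarm system test 790 days ago vs limit 730 → not met
Not met: 7 of 11

7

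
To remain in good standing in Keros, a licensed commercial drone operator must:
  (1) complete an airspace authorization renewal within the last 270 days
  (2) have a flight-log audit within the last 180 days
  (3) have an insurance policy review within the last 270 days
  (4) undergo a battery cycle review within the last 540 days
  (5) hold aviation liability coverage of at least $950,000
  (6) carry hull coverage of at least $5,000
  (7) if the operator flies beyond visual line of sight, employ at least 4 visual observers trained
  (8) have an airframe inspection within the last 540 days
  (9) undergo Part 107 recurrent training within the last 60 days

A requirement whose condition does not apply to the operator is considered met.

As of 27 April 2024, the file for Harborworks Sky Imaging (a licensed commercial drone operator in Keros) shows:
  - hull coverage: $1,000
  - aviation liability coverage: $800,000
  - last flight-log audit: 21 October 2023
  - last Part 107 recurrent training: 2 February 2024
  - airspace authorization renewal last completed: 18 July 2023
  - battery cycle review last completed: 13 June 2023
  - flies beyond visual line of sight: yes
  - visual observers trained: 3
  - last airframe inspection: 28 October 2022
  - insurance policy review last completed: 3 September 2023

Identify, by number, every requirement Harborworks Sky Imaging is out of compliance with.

1. airspace authorization renewal 284 days ago vs limit 270 → not met
2. flight-log audit 189 days ago vs limit 180 → not met
3. insurance policy review 237 days ago vs limit 270 → met
4. battery cycle review 319 days ago vs limit 540 → met
5. aviation liability coverage $800,000 < $950,000 → not met
6. hull coverage $1,000 < $5,000 → not met
7. condition 'flies beyond visual line of sight' holds; visual observers trained 3 < 4 → not met
8. airframe inspection 547 days ago vs limit 540 → not met
9. Part 107 recurrent training 85 days ago vs limit 60 → not met
Not met: 1, 2, 5, 6, 7, 8, 9

1, 2, 5, 6, 7, 8, 9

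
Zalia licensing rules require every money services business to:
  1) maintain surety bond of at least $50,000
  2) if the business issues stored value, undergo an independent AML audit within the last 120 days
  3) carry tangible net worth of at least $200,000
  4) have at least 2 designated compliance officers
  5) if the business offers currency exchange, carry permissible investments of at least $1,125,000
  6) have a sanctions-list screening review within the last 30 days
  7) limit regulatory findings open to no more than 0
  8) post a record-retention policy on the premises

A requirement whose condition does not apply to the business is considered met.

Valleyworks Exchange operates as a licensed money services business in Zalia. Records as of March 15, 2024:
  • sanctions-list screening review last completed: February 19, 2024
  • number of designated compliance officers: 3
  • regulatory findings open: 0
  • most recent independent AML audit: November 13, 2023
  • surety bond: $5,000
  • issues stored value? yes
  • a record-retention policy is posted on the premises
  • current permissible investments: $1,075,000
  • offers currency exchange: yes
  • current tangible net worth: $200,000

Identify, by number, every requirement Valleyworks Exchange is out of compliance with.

1, 2, 5

1. surety bond $5,000 < $50,000 → not met
2. condition 'issues stored value' holds; independent AML audit 123 days ago vs limit 120 → not met
3. tangible net worth $200,000 ≥ $200,000 → met
4. designated compliance officers 3 ≥ 2 → met
5. condition 'offers currency exchange' holds; permissible investments $1,075,000 < $1,125,000 → not met
6. sanctions-list screening review 25 days ago vs limit 30 → met
7. regulatory findings open 0 ≤ 0 → met
8. record-retention policy present → met
Not met: 1, 2, 5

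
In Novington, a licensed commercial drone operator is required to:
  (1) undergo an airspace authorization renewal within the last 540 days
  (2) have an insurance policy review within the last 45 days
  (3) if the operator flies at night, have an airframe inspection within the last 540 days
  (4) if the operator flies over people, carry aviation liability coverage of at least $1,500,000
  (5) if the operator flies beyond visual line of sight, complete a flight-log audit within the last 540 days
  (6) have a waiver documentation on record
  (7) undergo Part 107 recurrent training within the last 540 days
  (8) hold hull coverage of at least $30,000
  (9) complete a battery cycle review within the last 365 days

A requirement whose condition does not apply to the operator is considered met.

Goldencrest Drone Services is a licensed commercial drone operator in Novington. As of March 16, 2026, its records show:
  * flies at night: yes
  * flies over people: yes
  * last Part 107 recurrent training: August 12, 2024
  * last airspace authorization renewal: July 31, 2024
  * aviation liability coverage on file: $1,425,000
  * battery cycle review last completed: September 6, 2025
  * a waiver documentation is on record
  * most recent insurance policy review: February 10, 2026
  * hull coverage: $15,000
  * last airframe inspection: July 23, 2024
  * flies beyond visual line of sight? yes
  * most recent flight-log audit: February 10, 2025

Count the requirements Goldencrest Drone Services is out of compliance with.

1. airspace authorization renewal 593 days ago vs limit 540 → not met
2. insurance policy review 34 days ago vs limit 45 → met
3. condition 'flies at night' holds; airframe inspection 601 days ago vs limit 540 → not met
4. condition 'flies over people' holds; aviation liability coverage $1,425,000 < $1,500,000 → not met
5. condition 'flies beyond visual line of sight' holds; flight-log audit 399 days ago vs limit 540 → met
6. waiver documentation present → met
7. Part 107 recurrent training 581 days ago vs limit 540 → not met
8. hull coverage $15,000 < $30,000 → not met
9. battery cycle review 191 days ago vs limit 365 → met
Not met: 5 of 9

5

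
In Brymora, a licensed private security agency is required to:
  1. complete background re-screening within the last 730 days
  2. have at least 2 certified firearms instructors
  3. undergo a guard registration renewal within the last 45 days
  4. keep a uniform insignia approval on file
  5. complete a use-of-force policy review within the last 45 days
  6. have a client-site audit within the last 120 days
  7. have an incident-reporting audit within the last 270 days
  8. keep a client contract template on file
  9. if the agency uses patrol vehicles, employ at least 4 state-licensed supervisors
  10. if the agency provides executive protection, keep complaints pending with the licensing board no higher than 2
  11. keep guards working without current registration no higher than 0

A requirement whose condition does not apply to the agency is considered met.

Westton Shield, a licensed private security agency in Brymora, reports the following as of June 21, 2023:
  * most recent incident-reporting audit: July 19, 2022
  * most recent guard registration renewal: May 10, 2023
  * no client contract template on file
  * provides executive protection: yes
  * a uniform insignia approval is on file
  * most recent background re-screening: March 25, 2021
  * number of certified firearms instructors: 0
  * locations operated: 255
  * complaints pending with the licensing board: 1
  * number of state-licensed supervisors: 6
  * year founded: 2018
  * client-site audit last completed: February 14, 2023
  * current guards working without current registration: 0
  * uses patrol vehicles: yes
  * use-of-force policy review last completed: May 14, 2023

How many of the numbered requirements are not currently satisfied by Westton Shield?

5

1. background re-screening 818 days ago vs limit 730 → not met
2. certified firearms instructors 0 < 2 → not met
3. guard registration renewal 42 days ago vs limit 45 → met
4. uniform insignia approval present → met
5. use-of-force policy review 38 days ago vs limit 45 → met
6. client-site audit 127 days ago vs limit 120 → not met
7. incident-reporting audit 337 days ago vs limit 270 → not met
8. client contract template absent → not met
9. condition 'uses patrol vehicles' holds; state-licensed supervisors 6 ≥ 4 → met
10. condition 'provides executive protection' holds; complaints pending with the licensing board 1 ≤ 2 → met
11. guards working without current registration 0 ≤ 0 → met
Not met: 5 of 11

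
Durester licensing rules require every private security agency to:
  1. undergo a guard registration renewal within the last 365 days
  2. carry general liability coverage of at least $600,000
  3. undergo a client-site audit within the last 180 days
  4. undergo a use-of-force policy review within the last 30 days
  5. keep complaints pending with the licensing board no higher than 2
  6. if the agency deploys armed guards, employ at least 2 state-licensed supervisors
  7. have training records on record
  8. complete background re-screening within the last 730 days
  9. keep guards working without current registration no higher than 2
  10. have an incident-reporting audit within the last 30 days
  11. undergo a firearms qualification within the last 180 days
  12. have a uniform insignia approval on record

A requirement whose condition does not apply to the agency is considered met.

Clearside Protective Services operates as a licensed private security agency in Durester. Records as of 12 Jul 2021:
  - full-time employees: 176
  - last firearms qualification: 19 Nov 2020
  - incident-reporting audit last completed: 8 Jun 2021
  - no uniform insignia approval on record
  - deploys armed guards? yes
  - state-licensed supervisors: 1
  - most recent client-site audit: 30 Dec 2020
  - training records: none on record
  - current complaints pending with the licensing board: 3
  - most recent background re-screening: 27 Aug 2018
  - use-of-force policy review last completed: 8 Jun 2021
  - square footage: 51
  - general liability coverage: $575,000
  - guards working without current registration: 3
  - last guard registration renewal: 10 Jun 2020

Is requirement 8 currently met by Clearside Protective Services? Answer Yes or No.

No

8. background re-screening 1050 days ago vs limit 730 → not met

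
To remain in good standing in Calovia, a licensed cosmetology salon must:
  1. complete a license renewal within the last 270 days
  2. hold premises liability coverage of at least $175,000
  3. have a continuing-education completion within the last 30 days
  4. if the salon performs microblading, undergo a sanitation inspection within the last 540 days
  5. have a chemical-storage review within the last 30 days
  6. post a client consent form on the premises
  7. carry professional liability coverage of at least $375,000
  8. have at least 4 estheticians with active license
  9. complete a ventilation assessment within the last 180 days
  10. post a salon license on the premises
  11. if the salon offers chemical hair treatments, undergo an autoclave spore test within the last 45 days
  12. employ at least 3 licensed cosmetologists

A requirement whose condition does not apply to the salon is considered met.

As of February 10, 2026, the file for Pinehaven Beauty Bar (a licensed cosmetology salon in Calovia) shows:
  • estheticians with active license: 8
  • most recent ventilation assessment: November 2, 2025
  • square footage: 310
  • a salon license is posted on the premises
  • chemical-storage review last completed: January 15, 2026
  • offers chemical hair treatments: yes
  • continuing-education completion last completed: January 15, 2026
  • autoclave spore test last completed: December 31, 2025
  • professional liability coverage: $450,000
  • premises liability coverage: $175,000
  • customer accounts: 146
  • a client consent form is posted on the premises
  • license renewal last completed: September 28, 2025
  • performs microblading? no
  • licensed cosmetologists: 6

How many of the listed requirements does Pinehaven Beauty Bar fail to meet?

0

1. license renewal 135 days ago vs limit 270 → met
2. premises liability coverage $175,000 ≥ $175,000 → met
3. continuing-education completion 26 days ago vs limit 30 → met
4. condition 'performs microblading' does not hold → requirement n/a → met
5. chemical-storage review 26 days ago vs limit 30 → met
6. client consent form present → met
7. professional liability coverage $450,000 ≥ $375,000 → met
8. estheticians with active license 8 ≥ 4 → met
9. ventilation assessment 100 days ago vs limit 180 → met
10. salon license present → met
11. condition 'offers chemical hair treatments' holds; autoclave spore test 41 days ago vs limit 45 → met
12. licensed cosmetologists 6 ≥ 3 → met
Not met: 0 of 12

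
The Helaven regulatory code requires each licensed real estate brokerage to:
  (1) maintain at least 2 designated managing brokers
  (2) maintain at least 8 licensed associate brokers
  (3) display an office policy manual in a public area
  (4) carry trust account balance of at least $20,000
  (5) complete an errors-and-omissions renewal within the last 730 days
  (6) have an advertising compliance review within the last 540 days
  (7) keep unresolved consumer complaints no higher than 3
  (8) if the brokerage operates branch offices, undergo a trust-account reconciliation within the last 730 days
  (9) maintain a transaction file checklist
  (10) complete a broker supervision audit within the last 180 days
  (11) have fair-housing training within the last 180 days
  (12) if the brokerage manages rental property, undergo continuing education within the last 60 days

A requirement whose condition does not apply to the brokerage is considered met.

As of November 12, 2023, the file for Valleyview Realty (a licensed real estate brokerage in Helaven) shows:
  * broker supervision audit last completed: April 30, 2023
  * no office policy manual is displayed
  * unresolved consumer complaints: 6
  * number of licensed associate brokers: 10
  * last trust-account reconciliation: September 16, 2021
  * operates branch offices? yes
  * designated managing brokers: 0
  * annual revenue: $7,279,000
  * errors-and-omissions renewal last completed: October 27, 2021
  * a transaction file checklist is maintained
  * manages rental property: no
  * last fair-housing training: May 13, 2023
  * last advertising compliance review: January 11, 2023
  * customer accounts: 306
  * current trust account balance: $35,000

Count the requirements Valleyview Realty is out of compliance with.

1. designated managing brokers 0 < 2 → not met
2. licensed associate brokers 10 ≥ 8 → met
3. office policy manual absent → not met
4. trust account balance $35,000 ≥ $20,000 → met
5. errors-and-omissions renewal 746 days ago vs limit 730 → not met
6. advertising compliance review 305 days ago vs limit 540 → met
7. unresolved consumer complaints 6 > 3 → not met
8. condition 'operates branch offices' holds; trust-account reconciliation 787 days ago vs limit 730 → not met
9. transaction file checklist present → met
10. broker supervision audit 196 days ago vs limit 180 → not met
11. fair-housing training 183 days ago vs limit 180 → not met
12. condition 'manages rental property' does not hold → requirement n/a → met
Not met: 7 of 12

7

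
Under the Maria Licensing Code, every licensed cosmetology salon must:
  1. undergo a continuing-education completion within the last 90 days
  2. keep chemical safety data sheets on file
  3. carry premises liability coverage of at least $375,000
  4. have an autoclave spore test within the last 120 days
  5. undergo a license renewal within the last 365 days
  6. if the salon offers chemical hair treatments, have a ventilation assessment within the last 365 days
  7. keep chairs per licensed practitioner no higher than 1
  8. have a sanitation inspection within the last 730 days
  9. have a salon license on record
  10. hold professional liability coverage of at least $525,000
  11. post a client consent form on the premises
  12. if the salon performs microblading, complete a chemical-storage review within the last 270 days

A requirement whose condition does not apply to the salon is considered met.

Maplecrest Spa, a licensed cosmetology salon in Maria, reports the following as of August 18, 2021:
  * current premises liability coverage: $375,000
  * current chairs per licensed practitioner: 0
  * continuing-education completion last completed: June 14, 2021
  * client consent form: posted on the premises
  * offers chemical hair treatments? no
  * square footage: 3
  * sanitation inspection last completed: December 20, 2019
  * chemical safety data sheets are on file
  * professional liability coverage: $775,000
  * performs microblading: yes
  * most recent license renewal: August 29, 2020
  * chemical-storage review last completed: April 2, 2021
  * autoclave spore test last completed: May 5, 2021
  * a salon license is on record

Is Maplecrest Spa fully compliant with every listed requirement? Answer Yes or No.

Yes

1. continuing-education completion 65 days ago vs limit 90 → met
2. chemical safety data sheets present → met
3. premises liability coverage $375,000 ≥ $375,000 → met
4. autoclave spore test 105 days ago vs limit 120 → met
5. license renewal 354 days ago vs limit 365 → met
6. condition 'offers chemical hair treatments' does not hold → requirement n/a → met
7. chairs per licensed practitioner 0 ≤ 1 → met
8. sanitation inspection 607 days ago vs limit 730 → met
9. salon license present → met
10. professional liability coverage $775,000 ≥ $525,000 → met
11. client consent form present → met
12. condition 'performs microblading' holds; chemical-storage review 138 days ago vs limit 270 → met
All met.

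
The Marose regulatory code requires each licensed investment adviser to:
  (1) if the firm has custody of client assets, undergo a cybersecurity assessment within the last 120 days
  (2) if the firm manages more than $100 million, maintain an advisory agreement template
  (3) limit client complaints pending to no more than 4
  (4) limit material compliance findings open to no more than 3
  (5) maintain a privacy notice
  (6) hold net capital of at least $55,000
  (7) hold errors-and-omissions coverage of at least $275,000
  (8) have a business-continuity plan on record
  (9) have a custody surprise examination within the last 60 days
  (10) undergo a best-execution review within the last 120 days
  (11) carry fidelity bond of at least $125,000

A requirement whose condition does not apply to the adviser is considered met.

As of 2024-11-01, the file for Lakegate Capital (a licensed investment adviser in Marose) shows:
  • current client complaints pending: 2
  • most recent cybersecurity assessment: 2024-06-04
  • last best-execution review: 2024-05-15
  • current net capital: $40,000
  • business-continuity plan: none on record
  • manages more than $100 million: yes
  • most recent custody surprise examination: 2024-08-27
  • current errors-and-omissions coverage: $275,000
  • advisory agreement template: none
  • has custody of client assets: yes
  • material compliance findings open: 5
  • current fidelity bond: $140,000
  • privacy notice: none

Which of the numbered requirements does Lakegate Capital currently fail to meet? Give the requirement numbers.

1, 2, 4, 5, 6, 8, 9, 10

1. condition 'has custody of client assets' holds; cybersecurity assessment 150 days ago vs limit 120 → not met
2. condition 'manages more than $100 million' holds; advisory agreement template absent → not met
3. client complaints pending 2 ≤ 4 → met
4. material compliance findings open 5 > 3 → not met
5. privacy notice absent → not met
6. net capital $40,000 < $55,000 → not met
7. errors-and-omissions coverage $275,000 ≥ $275,000 → met
8. business-continuity plan absent → not met
9. custody surprise examination 66 days ago vs limit 60 → not met
10. best-execution review 170 days ago vs limit 120 → not met
11. fidelity bond $140,000 ≥ $125,000 → met
Not met: 1, 2, 4, 5, 6, 8, 9, 10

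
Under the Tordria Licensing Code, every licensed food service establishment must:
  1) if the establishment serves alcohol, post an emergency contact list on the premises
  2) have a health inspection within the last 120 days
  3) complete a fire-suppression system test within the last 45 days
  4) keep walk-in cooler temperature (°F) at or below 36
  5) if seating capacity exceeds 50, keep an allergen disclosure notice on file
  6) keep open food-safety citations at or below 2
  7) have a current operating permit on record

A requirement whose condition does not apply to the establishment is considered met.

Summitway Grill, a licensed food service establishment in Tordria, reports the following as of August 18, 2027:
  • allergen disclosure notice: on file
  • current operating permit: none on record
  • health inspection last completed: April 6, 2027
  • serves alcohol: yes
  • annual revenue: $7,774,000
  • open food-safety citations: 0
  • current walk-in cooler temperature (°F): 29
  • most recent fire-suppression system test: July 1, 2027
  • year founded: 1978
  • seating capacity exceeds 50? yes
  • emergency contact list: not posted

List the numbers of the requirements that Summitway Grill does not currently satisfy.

1, 2, 3, 7

1. condition 'serves alcohol' holds; emergency contact list absent → not met
2. health inspection 134 days ago vs limit 120 → not met
3. fire-suppression system test 48 days ago vs limit 45 → not met
4. walk-in cooler temperature (°F) 29 ≤ 36 → met
5. condition 'seating capacity exceeds 50' holds; allergen disclosure notice present → met
6. open food-safety citations 0 ≤ 2 → met
7. current operating permit absent → not met
Not met: 1, 2, 3, 7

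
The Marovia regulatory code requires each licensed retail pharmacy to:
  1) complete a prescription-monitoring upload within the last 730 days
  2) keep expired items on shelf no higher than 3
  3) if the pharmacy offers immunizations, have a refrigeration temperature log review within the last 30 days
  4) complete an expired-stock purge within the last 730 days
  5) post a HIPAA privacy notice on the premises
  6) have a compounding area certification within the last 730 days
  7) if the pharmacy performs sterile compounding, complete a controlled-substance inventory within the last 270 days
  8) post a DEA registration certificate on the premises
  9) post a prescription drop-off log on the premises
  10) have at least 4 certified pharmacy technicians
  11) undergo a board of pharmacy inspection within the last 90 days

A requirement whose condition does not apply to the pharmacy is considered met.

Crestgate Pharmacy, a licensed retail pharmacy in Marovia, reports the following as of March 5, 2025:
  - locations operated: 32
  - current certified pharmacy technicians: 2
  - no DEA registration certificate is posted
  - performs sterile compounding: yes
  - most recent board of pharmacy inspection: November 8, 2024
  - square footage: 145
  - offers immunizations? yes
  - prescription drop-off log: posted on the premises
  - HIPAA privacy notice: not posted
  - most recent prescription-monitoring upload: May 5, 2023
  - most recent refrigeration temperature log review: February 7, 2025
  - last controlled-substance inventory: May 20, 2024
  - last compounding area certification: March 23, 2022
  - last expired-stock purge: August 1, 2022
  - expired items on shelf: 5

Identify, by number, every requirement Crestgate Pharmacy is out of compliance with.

1. prescription-monitoring upload 670 days ago vs limit 730 → met
2. expired items on shelf 5 > 3 → not met
3. condition 'offers immunizations' holds; refrigeration temperature log review 26 days ago vs limit 30 → met
4. expired-stock purge 947 days ago vs limit 730 → not met
5. HIPAA privacy notice absent → not met
6. compounding area certification 1078 days ago vs limit 730 → not met
7. condition 'performs sterile compounding' holds; controlled-substance inventory 289 days ago vs limit 270 → not met
8. DEA registration certificate absent → not met
9. prescription drop-off log present → met
10. certified pharmacy technicians 2 < 4 → not met
11. board of pharmacy inspection 117 days ago vs limit 90 → not met
Not met: 2, 4, 5, 6, 7, 8, 10, 11

2, 4, 5, 6, 7, 8, 10, 11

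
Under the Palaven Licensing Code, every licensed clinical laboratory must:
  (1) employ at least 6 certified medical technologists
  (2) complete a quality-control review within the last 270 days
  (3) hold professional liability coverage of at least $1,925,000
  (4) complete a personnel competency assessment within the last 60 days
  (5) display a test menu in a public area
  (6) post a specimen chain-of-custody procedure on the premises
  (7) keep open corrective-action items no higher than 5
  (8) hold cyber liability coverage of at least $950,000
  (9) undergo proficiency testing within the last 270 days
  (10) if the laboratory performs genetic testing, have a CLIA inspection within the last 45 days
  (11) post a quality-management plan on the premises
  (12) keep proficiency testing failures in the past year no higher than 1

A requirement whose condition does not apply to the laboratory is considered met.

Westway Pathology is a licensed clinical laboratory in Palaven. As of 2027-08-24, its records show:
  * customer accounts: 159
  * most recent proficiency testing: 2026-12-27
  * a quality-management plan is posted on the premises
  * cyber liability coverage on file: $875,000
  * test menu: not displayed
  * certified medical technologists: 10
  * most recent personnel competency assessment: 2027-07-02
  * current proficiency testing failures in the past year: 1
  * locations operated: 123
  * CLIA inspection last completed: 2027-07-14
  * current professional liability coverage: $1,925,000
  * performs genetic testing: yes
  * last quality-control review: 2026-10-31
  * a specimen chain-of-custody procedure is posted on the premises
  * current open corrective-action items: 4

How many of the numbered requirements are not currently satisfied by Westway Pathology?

1. certified medical technologists 10 ≥ 6 → met
2. quality-control review 297 days ago vs limit 270 → not met
3. professional liability coverage $1,925,000 ≥ $1,925,000 → met
4. personnel competency assessment 53 days ago vs limit 60 → met
5. test menu absent → not met
6. specimen chain-of-custody procedure present → met
7. open corrective-action items 4 ≤ 5 → met
8. cyber liability coverage $875,000 < $950,000 → not met
9. proficiency testing 240 days ago vs limit 270 → met
10. condition 'performs genetic testing' holds; CLIA inspection 41 days ago vs limit 45 → met
11. quality-management plan present → met
12. proficiency testing failures in the past year 1 ≤ 1 → met
Not met: 3 of 12

3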